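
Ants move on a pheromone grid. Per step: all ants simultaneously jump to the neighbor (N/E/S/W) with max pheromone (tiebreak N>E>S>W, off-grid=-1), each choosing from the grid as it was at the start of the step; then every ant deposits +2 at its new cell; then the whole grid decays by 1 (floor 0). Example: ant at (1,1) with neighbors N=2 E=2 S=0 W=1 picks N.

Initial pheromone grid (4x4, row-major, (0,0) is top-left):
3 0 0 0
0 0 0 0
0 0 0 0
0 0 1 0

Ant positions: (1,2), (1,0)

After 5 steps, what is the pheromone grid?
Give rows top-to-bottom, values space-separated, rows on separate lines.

After step 1: ants at (0,2),(0,0)
  4 0 1 0
  0 0 0 0
  0 0 0 0
  0 0 0 0
After step 2: ants at (0,3),(0,1)
  3 1 0 1
  0 0 0 0
  0 0 0 0
  0 0 0 0
After step 3: ants at (1,3),(0,0)
  4 0 0 0
  0 0 0 1
  0 0 0 0
  0 0 0 0
After step 4: ants at (0,3),(0,1)
  3 1 0 1
  0 0 0 0
  0 0 0 0
  0 0 0 0
After step 5: ants at (1,3),(0,0)
  4 0 0 0
  0 0 0 1
  0 0 0 0
  0 0 0 0

4 0 0 0
0 0 0 1
0 0 0 0
0 0 0 0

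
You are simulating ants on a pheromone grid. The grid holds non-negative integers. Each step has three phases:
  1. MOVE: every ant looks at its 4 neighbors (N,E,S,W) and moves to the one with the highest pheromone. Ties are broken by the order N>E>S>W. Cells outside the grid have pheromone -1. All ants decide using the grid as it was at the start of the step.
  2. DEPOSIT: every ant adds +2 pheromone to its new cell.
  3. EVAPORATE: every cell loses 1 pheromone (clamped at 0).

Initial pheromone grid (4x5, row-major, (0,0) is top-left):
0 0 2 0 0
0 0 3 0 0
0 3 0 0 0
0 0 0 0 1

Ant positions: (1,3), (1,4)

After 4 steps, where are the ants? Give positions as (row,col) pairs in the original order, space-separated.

Step 1: ant0:(1,3)->W->(1,2) | ant1:(1,4)->N->(0,4)
  grid max=4 at (1,2)
Step 2: ant0:(1,2)->N->(0,2) | ant1:(0,4)->S->(1,4)
  grid max=3 at (1,2)
Step 3: ant0:(0,2)->S->(1,2) | ant1:(1,4)->N->(0,4)
  grid max=4 at (1,2)
Step 4: ant0:(1,2)->N->(0,2) | ant1:(0,4)->S->(1,4)
  grid max=3 at (1,2)

(0,2) (1,4)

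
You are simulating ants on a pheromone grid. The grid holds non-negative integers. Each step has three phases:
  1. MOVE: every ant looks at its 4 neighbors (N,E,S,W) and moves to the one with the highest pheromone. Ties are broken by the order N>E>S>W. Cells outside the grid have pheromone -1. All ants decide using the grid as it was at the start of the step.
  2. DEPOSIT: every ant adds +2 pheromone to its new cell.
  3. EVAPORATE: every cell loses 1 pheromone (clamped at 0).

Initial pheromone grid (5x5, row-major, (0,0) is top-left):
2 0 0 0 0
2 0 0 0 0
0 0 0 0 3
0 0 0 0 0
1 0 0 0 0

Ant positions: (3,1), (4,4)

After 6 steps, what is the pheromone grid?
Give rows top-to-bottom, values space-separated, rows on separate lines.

After step 1: ants at (2,1),(3,4)
  1 0 0 0 0
  1 0 0 0 0
  0 1 0 0 2
  0 0 0 0 1
  0 0 0 0 0
After step 2: ants at (1,1),(2,4)
  0 0 0 0 0
  0 1 0 0 0
  0 0 0 0 3
  0 0 0 0 0
  0 0 0 0 0
After step 3: ants at (0,1),(1,4)
  0 1 0 0 0
  0 0 0 0 1
  0 0 0 0 2
  0 0 0 0 0
  0 0 0 0 0
After step 4: ants at (0,2),(2,4)
  0 0 1 0 0
  0 0 0 0 0
  0 0 0 0 3
  0 0 0 0 0
  0 0 0 0 0
After step 5: ants at (0,3),(1,4)
  0 0 0 1 0
  0 0 0 0 1
  0 0 0 0 2
  0 0 0 0 0
  0 0 0 0 0
After step 6: ants at (0,4),(2,4)
  0 0 0 0 1
  0 0 0 0 0
  0 0 0 0 3
  0 0 0 0 0
  0 0 0 0 0

0 0 0 0 1
0 0 0 0 0
0 0 0 0 3
0 0 0 0 0
0 0 0 0 0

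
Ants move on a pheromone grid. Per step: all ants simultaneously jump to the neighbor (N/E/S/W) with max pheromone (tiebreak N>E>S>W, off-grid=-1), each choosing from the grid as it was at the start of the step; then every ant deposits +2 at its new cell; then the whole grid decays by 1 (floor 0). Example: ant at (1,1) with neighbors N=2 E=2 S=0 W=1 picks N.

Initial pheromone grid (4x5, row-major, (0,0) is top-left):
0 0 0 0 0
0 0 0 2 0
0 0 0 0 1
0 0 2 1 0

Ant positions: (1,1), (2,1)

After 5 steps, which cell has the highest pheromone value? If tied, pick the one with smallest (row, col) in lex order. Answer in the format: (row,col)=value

Step 1: ant0:(1,1)->N->(0,1) | ant1:(2,1)->N->(1,1)
  grid max=1 at (0,1)
Step 2: ant0:(0,1)->S->(1,1) | ant1:(1,1)->N->(0,1)
  grid max=2 at (0,1)
Step 3: ant0:(1,1)->N->(0,1) | ant1:(0,1)->S->(1,1)
  grid max=3 at (0,1)
Step 4: ant0:(0,1)->S->(1,1) | ant1:(1,1)->N->(0,1)
  grid max=4 at (0,1)
Step 5: ant0:(1,1)->N->(0,1) | ant1:(0,1)->S->(1,1)
  grid max=5 at (0,1)
Final grid:
  0 5 0 0 0
  0 5 0 0 0
  0 0 0 0 0
  0 0 0 0 0
Max pheromone 5 at (0,1)

Answer: (0,1)=5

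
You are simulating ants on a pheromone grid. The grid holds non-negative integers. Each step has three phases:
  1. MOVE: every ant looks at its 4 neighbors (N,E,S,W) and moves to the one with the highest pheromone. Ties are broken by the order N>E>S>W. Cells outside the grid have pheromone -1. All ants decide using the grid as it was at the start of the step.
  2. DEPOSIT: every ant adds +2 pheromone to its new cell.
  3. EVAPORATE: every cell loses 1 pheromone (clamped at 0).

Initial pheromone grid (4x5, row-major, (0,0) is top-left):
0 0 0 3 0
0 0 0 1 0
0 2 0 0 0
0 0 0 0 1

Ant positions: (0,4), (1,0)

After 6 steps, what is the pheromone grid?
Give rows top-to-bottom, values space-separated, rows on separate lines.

After step 1: ants at (0,3),(0,0)
  1 0 0 4 0
  0 0 0 0 0
  0 1 0 0 0
  0 0 0 0 0
After step 2: ants at (0,4),(0,1)
  0 1 0 3 1
  0 0 0 0 0
  0 0 0 0 0
  0 0 0 0 0
After step 3: ants at (0,3),(0,2)
  0 0 1 4 0
  0 0 0 0 0
  0 0 0 0 0
  0 0 0 0 0
After step 4: ants at (0,2),(0,3)
  0 0 2 5 0
  0 0 0 0 0
  0 0 0 0 0
  0 0 0 0 0
After step 5: ants at (0,3),(0,2)
  0 0 3 6 0
  0 0 0 0 0
  0 0 0 0 0
  0 0 0 0 0
After step 6: ants at (0,2),(0,3)
  0 0 4 7 0
  0 0 0 0 0
  0 0 0 0 0
  0 0 0 0 0

0 0 4 7 0
0 0 0 0 0
0 0 0 0 0
0 0 0 0 0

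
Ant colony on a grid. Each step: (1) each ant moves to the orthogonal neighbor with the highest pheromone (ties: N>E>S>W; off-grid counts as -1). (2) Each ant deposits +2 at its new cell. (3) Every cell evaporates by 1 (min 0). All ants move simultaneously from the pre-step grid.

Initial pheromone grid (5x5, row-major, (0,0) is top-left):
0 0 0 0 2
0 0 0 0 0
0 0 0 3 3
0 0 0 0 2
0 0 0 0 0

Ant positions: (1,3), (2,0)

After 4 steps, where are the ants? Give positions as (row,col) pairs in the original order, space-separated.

Step 1: ant0:(1,3)->S->(2,3) | ant1:(2,0)->N->(1,0)
  grid max=4 at (2,3)
Step 2: ant0:(2,3)->E->(2,4) | ant1:(1,0)->N->(0,0)
  grid max=3 at (2,3)
Step 3: ant0:(2,4)->W->(2,3) | ant1:(0,0)->E->(0,1)
  grid max=4 at (2,3)
Step 4: ant0:(2,3)->E->(2,4) | ant1:(0,1)->E->(0,2)
  grid max=3 at (2,3)

(2,4) (0,2)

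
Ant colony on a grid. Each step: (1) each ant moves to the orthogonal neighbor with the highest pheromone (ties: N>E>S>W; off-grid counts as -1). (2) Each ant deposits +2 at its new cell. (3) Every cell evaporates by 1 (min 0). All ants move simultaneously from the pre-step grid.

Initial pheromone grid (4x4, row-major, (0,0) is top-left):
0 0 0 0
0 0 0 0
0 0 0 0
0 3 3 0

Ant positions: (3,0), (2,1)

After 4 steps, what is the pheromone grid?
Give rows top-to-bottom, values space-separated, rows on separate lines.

After step 1: ants at (3,1),(3,1)
  0 0 0 0
  0 0 0 0
  0 0 0 0
  0 6 2 0
After step 2: ants at (3,2),(3,2)
  0 0 0 0
  0 0 0 0
  0 0 0 0
  0 5 5 0
After step 3: ants at (3,1),(3,1)
  0 0 0 0
  0 0 0 0
  0 0 0 0
  0 8 4 0
After step 4: ants at (3,2),(3,2)
  0 0 0 0
  0 0 0 0
  0 0 0 0
  0 7 7 0

0 0 0 0
0 0 0 0
0 0 0 0
0 7 7 0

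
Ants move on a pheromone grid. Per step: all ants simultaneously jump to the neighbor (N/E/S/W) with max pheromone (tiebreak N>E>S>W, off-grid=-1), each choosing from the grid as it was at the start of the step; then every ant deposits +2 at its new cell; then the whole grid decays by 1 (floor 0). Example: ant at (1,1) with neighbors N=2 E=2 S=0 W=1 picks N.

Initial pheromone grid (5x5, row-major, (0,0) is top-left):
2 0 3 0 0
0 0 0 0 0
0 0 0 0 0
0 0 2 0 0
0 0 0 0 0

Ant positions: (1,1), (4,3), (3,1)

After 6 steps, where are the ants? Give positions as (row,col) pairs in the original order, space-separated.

Step 1: ant0:(1,1)->N->(0,1) | ant1:(4,3)->N->(3,3) | ant2:(3,1)->E->(3,2)
  grid max=3 at (3,2)
Step 2: ant0:(0,1)->E->(0,2) | ant1:(3,3)->W->(3,2) | ant2:(3,2)->E->(3,3)
  grid max=4 at (3,2)
Step 3: ant0:(0,2)->E->(0,3) | ant1:(3,2)->E->(3,3) | ant2:(3,3)->W->(3,2)
  grid max=5 at (3,2)
Step 4: ant0:(0,3)->W->(0,2) | ant1:(3,3)->W->(3,2) | ant2:(3,2)->E->(3,3)
  grid max=6 at (3,2)
Step 5: ant0:(0,2)->E->(0,3) | ant1:(3,2)->E->(3,3) | ant2:(3,3)->W->(3,2)
  grid max=7 at (3,2)
Step 6: ant0:(0,3)->W->(0,2) | ant1:(3,3)->W->(3,2) | ant2:(3,2)->E->(3,3)
  grid max=8 at (3,2)

(0,2) (3,2) (3,3)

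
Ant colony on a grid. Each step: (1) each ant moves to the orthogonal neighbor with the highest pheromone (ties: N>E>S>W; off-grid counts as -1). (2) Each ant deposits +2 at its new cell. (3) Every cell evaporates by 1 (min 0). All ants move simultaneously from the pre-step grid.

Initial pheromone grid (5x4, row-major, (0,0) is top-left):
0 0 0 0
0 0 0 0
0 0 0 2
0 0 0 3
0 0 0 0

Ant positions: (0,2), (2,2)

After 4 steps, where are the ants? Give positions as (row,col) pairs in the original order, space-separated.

Step 1: ant0:(0,2)->E->(0,3) | ant1:(2,2)->E->(2,3)
  grid max=3 at (2,3)
Step 2: ant0:(0,3)->S->(1,3) | ant1:(2,3)->S->(3,3)
  grid max=3 at (3,3)
Step 3: ant0:(1,3)->S->(2,3) | ant1:(3,3)->N->(2,3)
  grid max=5 at (2,3)
Step 4: ant0:(2,3)->S->(3,3) | ant1:(2,3)->S->(3,3)
  grid max=5 at (3,3)

(3,3) (3,3)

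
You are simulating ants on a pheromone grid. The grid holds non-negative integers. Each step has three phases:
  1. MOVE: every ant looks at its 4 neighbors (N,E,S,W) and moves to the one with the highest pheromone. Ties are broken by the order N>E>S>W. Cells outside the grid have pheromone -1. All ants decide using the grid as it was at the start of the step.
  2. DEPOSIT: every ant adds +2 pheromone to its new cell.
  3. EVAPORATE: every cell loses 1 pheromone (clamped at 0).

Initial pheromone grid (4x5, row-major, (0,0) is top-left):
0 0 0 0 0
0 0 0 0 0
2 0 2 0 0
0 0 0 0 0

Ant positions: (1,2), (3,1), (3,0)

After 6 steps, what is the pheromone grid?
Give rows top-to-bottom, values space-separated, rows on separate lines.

After step 1: ants at (2,2),(2,1),(2,0)
  0 0 0 0 0
  0 0 0 0 0
  3 1 3 0 0
  0 0 0 0 0
After step 2: ants at (2,1),(2,2),(2,1)
  0 0 0 0 0
  0 0 0 0 0
  2 4 4 0 0
  0 0 0 0 0
After step 3: ants at (2,2),(2,1),(2,2)
  0 0 0 0 0
  0 0 0 0 0
  1 5 7 0 0
  0 0 0 0 0
After step 4: ants at (2,1),(2,2),(2,1)
  0 0 0 0 0
  0 0 0 0 0
  0 8 8 0 0
  0 0 0 0 0
After step 5: ants at (2,2),(2,1),(2,2)
  0 0 0 0 0
  0 0 0 0 0
  0 9 11 0 0
  0 0 0 0 0
After step 6: ants at (2,1),(2,2),(2,1)
  0 0 0 0 0
  0 0 0 0 0
  0 12 12 0 0
  0 0 0 0 0

0 0 0 0 0
0 0 0 0 0
0 12 12 0 0
0 0 0 0 0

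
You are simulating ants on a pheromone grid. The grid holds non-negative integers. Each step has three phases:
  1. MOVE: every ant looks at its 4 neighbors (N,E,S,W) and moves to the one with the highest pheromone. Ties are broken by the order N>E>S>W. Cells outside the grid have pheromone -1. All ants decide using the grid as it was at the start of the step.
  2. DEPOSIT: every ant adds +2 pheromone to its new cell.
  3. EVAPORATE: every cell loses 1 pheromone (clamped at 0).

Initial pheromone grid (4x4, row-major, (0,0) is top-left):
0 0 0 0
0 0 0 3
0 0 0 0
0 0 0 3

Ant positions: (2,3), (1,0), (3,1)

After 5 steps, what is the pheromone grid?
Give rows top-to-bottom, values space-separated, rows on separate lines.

After step 1: ants at (1,3),(0,0),(2,1)
  1 0 0 0
  0 0 0 4
  0 1 0 0
  0 0 0 2
After step 2: ants at (0,3),(0,1),(1,1)
  0 1 0 1
  0 1 0 3
  0 0 0 0
  0 0 0 1
After step 3: ants at (1,3),(1,1),(0,1)
  0 2 0 0
  0 2 0 4
  0 0 0 0
  0 0 0 0
After step 4: ants at (0,3),(0,1),(1,1)
  0 3 0 1
  0 3 0 3
  0 0 0 0
  0 0 0 0
After step 5: ants at (1,3),(1,1),(0,1)
  0 4 0 0
  0 4 0 4
  0 0 0 0
  0 0 0 0

0 4 0 0
0 4 0 4
0 0 0 0
0 0 0 0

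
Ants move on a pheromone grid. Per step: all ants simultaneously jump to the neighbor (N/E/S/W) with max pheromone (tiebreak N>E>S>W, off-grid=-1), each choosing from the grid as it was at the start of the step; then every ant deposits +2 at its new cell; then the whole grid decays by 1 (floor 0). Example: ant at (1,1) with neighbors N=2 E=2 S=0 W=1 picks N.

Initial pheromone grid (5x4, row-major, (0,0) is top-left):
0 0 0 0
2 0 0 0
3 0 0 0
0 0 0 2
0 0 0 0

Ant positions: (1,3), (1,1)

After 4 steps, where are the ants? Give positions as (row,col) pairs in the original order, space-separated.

Step 1: ant0:(1,3)->N->(0,3) | ant1:(1,1)->W->(1,0)
  grid max=3 at (1,0)
Step 2: ant0:(0,3)->S->(1,3) | ant1:(1,0)->S->(2,0)
  grid max=3 at (2,0)
Step 3: ant0:(1,3)->N->(0,3) | ant1:(2,0)->N->(1,0)
  grid max=3 at (1,0)
Step 4: ant0:(0,3)->S->(1,3) | ant1:(1,0)->S->(2,0)
  grid max=3 at (2,0)

(1,3) (2,0)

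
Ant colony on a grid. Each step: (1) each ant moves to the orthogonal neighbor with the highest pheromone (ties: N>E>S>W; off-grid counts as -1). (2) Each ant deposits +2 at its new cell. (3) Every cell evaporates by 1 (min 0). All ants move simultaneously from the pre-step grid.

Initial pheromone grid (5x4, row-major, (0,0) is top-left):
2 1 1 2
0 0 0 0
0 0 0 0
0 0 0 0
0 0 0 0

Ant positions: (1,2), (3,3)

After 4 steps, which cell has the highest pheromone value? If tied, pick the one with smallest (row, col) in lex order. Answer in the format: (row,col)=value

Step 1: ant0:(1,2)->N->(0,2) | ant1:(3,3)->N->(2,3)
  grid max=2 at (0,2)
Step 2: ant0:(0,2)->E->(0,3) | ant1:(2,3)->N->(1,3)
  grid max=2 at (0,3)
Step 3: ant0:(0,3)->S->(1,3) | ant1:(1,3)->N->(0,3)
  grid max=3 at (0,3)
Step 4: ant0:(1,3)->N->(0,3) | ant1:(0,3)->S->(1,3)
  grid max=4 at (0,3)
Final grid:
  0 0 0 4
  0 0 0 3
  0 0 0 0
  0 0 0 0
  0 0 0 0
Max pheromone 4 at (0,3)

Answer: (0,3)=4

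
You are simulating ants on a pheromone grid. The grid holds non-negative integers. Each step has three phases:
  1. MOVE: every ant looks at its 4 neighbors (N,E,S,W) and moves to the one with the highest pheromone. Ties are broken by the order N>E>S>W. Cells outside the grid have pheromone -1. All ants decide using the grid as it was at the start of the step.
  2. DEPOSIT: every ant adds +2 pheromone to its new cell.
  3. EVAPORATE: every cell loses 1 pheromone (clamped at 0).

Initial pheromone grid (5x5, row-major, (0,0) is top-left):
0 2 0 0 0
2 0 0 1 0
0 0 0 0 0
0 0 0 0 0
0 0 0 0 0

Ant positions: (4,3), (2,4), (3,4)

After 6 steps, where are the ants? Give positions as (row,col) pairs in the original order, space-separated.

Step 1: ant0:(4,3)->N->(3,3) | ant1:(2,4)->N->(1,4) | ant2:(3,4)->N->(2,4)
  grid max=1 at (0,1)
Step 2: ant0:(3,3)->N->(2,3) | ant1:(1,4)->S->(2,4) | ant2:(2,4)->N->(1,4)
  grid max=2 at (1,4)
Step 3: ant0:(2,3)->E->(2,4) | ant1:(2,4)->N->(1,4) | ant2:(1,4)->S->(2,4)
  grid max=5 at (2,4)
Step 4: ant0:(2,4)->N->(1,4) | ant1:(1,4)->S->(2,4) | ant2:(2,4)->N->(1,4)
  grid max=6 at (1,4)
Step 5: ant0:(1,4)->S->(2,4) | ant1:(2,4)->N->(1,4) | ant2:(1,4)->S->(2,4)
  grid max=9 at (2,4)
Step 6: ant0:(2,4)->N->(1,4) | ant1:(1,4)->S->(2,4) | ant2:(2,4)->N->(1,4)
  grid max=10 at (1,4)

(1,4) (2,4) (1,4)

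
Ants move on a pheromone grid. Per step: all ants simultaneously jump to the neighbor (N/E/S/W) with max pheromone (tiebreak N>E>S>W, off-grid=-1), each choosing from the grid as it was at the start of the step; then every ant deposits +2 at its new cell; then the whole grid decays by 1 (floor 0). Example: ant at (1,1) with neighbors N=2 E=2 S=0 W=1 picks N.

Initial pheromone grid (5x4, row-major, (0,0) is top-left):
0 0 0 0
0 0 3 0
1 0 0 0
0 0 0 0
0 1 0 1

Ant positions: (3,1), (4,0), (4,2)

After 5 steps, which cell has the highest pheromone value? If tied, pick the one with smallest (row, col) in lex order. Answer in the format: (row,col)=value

Step 1: ant0:(3,1)->S->(4,1) | ant1:(4,0)->E->(4,1) | ant2:(4,2)->E->(4,3)
  grid max=4 at (4,1)
Step 2: ant0:(4,1)->N->(3,1) | ant1:(4,1)->N->(3,1) | ant2:(4,3)->N->(3,3)
  grid max=3 at (3,1)
Step 3: ant0:(3,1)->S->(4,1) | ant1:(3,1)->S->(4,1) | ant2:(3,3)->S->(4,3)
  grid max=6 at (4,1)
Step 4: ant0:(4,1)->N->(3,1) | ant1:(4,1)->N->(3,1) | ant2:(4,3)->N->(3,3)
  grid max=5 at (3,1)
Step 5: ant0:(3,1)->S->(4,1) | ant1:(3,1)->S->(4,1) | ant2:(3,3)->S->(4,3)
  grid max=8 at (4,1)
Final grid:
  0 0 0 0
  0 0 0 0
  0 0 0 0
  0 4 0 0
  0 8 0 2
Max pheromone 8 at (4,1)

Answer: (4,1)=8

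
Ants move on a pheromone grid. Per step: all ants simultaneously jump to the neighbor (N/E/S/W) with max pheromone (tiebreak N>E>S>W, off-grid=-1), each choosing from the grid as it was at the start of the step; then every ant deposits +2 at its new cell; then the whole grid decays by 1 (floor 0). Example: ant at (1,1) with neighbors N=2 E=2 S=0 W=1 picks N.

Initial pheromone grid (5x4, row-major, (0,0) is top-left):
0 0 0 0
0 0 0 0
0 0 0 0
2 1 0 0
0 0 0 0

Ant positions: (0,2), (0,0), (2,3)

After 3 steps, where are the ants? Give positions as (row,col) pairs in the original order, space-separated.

Step 1: ant0:(0,2)->E->(0,3) | ant1:(0,0)->E->(0,1) | ant2:(2,3)->N->(1,3)
  grid max=1 at (0,1)
Step 2: ant0:(0,3)->S->(1,3) | ant1:(0,1)->E->(0,2) | ant2:(1,3)->N->(0,3)
  grid max=2 at (0,3)
Step 3: ant0:(1,3)->N->(0,3) | ant1:(0,2)->E->(0,3) | ant2:(0,3)->S->(1,3)
  grid max=5 at (0,3)

(0,3) (0,3) (1,3)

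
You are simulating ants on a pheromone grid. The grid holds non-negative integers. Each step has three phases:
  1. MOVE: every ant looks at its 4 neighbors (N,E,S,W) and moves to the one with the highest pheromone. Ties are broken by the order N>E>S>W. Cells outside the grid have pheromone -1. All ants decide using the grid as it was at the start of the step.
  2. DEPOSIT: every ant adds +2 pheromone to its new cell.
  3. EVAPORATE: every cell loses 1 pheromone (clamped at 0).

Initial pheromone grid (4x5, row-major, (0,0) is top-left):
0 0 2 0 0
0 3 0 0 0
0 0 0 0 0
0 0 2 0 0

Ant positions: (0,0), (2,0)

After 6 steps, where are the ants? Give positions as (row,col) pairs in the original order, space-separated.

Step 1: ant0:(0,0)->E->(0,1) | ant1:(2,0)->N->(1,0)
  grid max=2 at (1,1)
Step 2: ant0:(0,1)->S->(1,1) | ant1:(1,0)->E->(1,1)
  grid max=5 at (1,1)
Step 3: ant0:(1,1)->N->(0,1) | ant1:(1,1)->N->(0,1)
  grid max=4 at (1,1)
Step 4: ant0:(0,1)->S->(1,1) | ant1:(0,1)->S->(1,1)
  grid max=7 at (1,1)
Step 5: ant0:(1,1)->N->(0,1) | ant1:(1,1)->N->(0,1)
  grid max=6 at (1,1)
Step 6: ant0:(0,1)->S->(1,1) | ant1:(0,1)->S->(1,1)
  grid max=9 at (1,1)

(1,1) (1,1)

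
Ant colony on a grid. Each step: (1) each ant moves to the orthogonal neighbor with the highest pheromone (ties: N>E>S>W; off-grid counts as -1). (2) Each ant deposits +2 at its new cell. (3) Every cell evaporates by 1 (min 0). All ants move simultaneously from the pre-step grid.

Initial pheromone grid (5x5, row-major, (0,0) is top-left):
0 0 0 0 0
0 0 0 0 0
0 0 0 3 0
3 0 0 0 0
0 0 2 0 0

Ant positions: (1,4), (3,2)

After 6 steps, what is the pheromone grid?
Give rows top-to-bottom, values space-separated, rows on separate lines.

After step 1: ants at (0,4),(4,2)
  0 0 0 0 1
  0 0 0 0 0
  0 0 0 2 0
  2 0 0 0 0
  0 0 3 0 0
After step 2: ants at (1,4),(3,2)
  0 0 0 0 0
  0 0 0 0 1
  0 0 0 1 0
  1 0 1 0 0
  0 0 2 0 0
After step 3: ants at (0,4),(4,2)
  0 0 0 0 1
  0 0 0 0 0
  0 0 0 0 0
  0 0 0 0 0
  0 0 3 0 0
After step 4: ants at (1,4),(3,2)
  0 0 0 0 0
  0 0 0 0 1
  0 0 0 0 0
  0 0 1 0 0
  0 0 2 0 0
After step 5: ants at (0,4),(4,2)
  0 0 0 0 1
  0 0 0 0 0
  0 0 0 0 0
  0 0 0 0 0
  0 0 3 0 0
After step 6: ants at (1,4),(3,2)
  0 0 0 0 0
  0 0 0 0 1
  0 0 0 0 0
  0 0 1 0 0
  0 0 2 0 0

0 0 0 0 0
0 0 0 0 1
0 0 0 0 0
0 0 1 0 0
0 0 2 0 0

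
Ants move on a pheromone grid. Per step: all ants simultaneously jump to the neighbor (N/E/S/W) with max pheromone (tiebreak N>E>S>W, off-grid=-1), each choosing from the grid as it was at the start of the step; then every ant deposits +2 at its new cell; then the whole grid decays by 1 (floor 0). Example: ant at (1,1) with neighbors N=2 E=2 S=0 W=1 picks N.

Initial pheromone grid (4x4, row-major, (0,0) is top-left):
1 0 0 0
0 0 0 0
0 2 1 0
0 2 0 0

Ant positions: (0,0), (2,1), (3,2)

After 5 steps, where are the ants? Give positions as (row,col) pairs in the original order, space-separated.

Step 1: ant0:(0,0)->E->(0,1) | ant1:(2,1)->S->(3,1) | ant2:(3,2)->W->(3,1)
  grid max=5 at (3,1)
Step 2: ant0:(0,1)->E->(0,2) | ant1:(3,1)->N->(2,1) | ant2:(3,1)->N->(2,1)
  grid max=4 at (2,1)
Step 3: ant0:(0,2)->E->(0,3) | ant1:(2,1)->S->(3,1) | ant2:(2,1)->S->(3,1)
  grid max=7 at (3,1)
Step 4: ant0:(0,3)->S->(1,3) | ant1:(3,1)->N->(2,1) | ant2:(3,1)->N->(2,1)
  grid max=6 at (2,1)
Step 5: ant0:(1,3)->N->(0,3) | ant1:(2,1)->S->(3,1) | ant2:(2,1)->S->(3,1)
  grid max=9 at (3,1)

(0,3) (3,1) (3,1)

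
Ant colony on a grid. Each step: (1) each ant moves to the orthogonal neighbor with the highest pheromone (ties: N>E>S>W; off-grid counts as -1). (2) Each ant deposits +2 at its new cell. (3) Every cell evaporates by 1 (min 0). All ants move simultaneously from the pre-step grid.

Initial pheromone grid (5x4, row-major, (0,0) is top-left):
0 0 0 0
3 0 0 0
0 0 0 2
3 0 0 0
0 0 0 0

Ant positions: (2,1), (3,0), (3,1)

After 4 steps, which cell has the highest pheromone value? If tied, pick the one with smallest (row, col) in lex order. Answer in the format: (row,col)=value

Answer: (3,0)=9

Derivation:
Step 1: ant0:(2,1)->N->(1,1) | ant1:(3,0)->N->(2,0) | ant2:(3,1)->W->(3,0)
  grid max=4 at (3,0)
Step 2: ant0:(1,1)->W->(1,0) | ant1:(2,0)->S->(3,0) | ant2:(3,0)->N->(2,0)
  grid max=5 at (3,0)
Step 3: ant0:(1,0)->S->(2,0) | ant1:(3,0)->N->(2,0) | ant2:(2,0)->S->(3,0)
  grid max=6 at (3,0)
Step 4: ant0:(2,0)->S->(3,0) | ant1:(2,0)->S->(3,0) | ant2:(3,0)->N->(2,0)
  grid max=9 at (3,0)
Final grid:
  0 0 0 0
  1 0 0 0
  6 0 0 0
  9 0 0 0
  0 0 0 0
Max pheromone 9 at (3,0)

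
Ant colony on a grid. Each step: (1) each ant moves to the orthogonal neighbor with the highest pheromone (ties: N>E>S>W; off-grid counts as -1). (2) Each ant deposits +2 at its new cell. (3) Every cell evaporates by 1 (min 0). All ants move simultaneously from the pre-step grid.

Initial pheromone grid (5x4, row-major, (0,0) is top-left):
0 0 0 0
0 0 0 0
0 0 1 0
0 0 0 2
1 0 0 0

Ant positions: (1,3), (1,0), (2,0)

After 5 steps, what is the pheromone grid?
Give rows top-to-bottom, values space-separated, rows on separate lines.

After step 1: ants at (0,3),(0,0),(1,0)
  1 0 0 1
  1 0 0 0
  0 0 0 0
  0 0 0 1
  0 0 0 0
After step 2: ants at (1,3),(1,0),(0,0)
  2 0 0 0
  2 0 0 1
  0 0 0 0
  0 0 0 0
  0 0 0 0
After step 3: ants at (0,3),(0,0),(1,0)
  3 0 0 1
  3 0 0 0
  0 0 0 0
  0 0 0 0
  0 0 0 0
After step 4: ants at (1,3),(1,0),(0,0)
  4 0 0 0
  4 0 0 1
  0 0 0 0
  0 0 0 0
  0 0 0 0
After step 5: ants at (0,3),(0,0),(1,0)
  5 0 0 1
  5 0 0 0
  0 0 0 0
  0 0 0 0
  0 0 0 0

5 0 0 1
5 0 0 0
0 0 0 0
0 0 0 0
0 0 0 0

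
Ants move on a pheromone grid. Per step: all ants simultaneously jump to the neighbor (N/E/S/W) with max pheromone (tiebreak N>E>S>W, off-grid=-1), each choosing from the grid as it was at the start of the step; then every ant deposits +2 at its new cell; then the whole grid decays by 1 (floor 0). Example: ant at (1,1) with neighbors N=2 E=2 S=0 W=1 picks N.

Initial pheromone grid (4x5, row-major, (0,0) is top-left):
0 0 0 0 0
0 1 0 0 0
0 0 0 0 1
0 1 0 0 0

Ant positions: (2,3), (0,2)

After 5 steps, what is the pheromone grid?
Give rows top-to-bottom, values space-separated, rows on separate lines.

After step 1: ants at (2,4),(0,3)
  0 0 0 1 0
  0 0 0 0 0
  0 0 0 0 2
  0 0 0 0 0
After step 2: ants at (1,4),(0,4)
  0 0 0 0 1
  0 0 0 0 1
  0 0 0 0 1
  0 0 0 0 0
After step 3: ants at (0,4),(1,4)
  0 0 0 0 2
  0 0 0 0 2
  0 0 0 0 0
  0 0 0 0 0
After step 4: ants at (1,4),(0,4)
  0 0 0 0 3
  0 0 0 0 3
  0 0 0 0 0
  0 0 0 0 0
After step 5: ants at (0,4),(1,4)
  0 0 0 0 4
  0 0 0 0 4
  0 0 0 0 0
  0 0 0 0 0

0 0 0 0 4
0 0 0 0 4
0 0 0 0 0
0 0 0 0 0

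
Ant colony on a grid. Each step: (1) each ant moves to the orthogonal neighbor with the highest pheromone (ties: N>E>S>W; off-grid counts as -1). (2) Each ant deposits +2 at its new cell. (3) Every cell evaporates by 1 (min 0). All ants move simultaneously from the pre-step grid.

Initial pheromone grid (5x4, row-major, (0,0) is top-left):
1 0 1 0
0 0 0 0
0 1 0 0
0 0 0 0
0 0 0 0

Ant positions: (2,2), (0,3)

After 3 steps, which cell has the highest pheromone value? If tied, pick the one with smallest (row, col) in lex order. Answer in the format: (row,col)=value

Answer: (0,2)=2

Derivation:
Step 1: ant0:(2,2)->W->(2,1) | ant1:(0,3)->W->(0,2)
  grid max=2 at (0,2)
Step 2: ant0:(2,1)->N->(1,1) | ant1:(0,2)->E->(0,3)
  grid max=1 at (0,2)
Step 3: ant0:(1,1)->S->(2,1) | ant1:(0,3)->W->(0,2)
  grid max=2 at (0,2)
Final grid:
  0 0 2 0
  0 0 0 0
  0 2 0 0
  0 0 0 0
  0 0 0 0
Max pheromone 2 at (0,2)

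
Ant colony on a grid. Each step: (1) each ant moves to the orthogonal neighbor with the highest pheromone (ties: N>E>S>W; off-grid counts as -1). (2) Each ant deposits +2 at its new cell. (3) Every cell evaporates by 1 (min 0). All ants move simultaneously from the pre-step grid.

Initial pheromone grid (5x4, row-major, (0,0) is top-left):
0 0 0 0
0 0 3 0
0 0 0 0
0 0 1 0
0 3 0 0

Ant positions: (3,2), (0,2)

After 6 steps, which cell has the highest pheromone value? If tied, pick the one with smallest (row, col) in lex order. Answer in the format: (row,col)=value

Step 1: ant0:(3,2)->N->(2,2) | ant1:(0,2)->S->(1,2)
  grid max=4 at (1,2)
Step 2: ant0:(2,2)->N->(1,2) | ant1:(1,2)->S->(2,2)
  grid max=5 at (1,2)
Step 3: ant0:(1,2)->S->(2,2) | ant1:(2,2)->N->(1,2)
  grid max=6 at (1,2)
Step 4: ant0:(2,2)->N->(1,2) | ant1:(1,2)->S->(2,2)
  grid max=7 at (1,2)
Step 5: ant0:(1,2)->S->(2,2) | ant1:(2,2)->N->(1,2)
  grid max=8 at (1,2)
Step 6: ant0:(2,2)->N->(1,2) | ant1:(1,2)->S->(2,2)
  grid max=9 at (1,2)
Final grid:
  0 0 0 0
  0 0 9 0
  0 0 6 0
  0 0 0 0
  0 0 0 0
Max pheromone 9 at (1,2)

Answer: (1,2)=9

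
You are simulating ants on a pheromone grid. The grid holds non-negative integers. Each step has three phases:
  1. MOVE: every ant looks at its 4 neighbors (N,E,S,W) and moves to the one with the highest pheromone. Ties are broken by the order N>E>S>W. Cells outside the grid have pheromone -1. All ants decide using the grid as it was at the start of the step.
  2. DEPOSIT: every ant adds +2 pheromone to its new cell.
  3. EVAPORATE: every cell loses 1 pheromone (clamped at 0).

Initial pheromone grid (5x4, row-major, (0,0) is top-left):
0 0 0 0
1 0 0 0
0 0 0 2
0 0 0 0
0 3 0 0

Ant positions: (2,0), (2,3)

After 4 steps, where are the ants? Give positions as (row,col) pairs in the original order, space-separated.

Step 1: ant0:(2,0)->N->(1,0) | ant1:(2,3)->N->(1,3)
  grid max=2 at (1,0)
Step 2: ant0:(1,0)->N->(0,0) | ant1:(1,3)->S->(2,3)
  grid max=2 at (2,3)
Step 3: ant0:(0,0)->S->(1,0) | ant1:(2,3)->N->(1,3)
  grid max=2 at (1,0)
Step 4: ant0:(1,0)->N->(0,0) | ant1:(1,3)->S->(2,3)
  grid max=2 at (2,3)

(0,0) (2,3)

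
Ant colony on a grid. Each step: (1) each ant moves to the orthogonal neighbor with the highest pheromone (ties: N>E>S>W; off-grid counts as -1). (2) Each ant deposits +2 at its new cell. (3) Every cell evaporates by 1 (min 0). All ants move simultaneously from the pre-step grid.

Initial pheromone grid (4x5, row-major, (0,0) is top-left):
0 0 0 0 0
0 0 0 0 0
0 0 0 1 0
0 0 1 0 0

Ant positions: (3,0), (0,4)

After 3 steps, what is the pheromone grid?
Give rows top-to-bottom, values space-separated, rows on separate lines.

After step 1: ants at (2,0),(1,4)
  0 0 0 0 0
  0 0 0 0 1
  1 0 0 0 0
  0 0 0 0 0
After step 2: ants at (1,0),(0,4)
  0 0 0 0 1
  1 0 0 0 0
  0 0 0 0 0
  0 0 0 0 0
After step 3: ants at (0,0),(1,4)
  1 0 0 0 0
  0 0 0 0 1
  0 0 0 0 0
  0 0 0 0 0

1 0 0 0 0
0 0 0 0 1
0 0 0 0 0
0 0 0 0 0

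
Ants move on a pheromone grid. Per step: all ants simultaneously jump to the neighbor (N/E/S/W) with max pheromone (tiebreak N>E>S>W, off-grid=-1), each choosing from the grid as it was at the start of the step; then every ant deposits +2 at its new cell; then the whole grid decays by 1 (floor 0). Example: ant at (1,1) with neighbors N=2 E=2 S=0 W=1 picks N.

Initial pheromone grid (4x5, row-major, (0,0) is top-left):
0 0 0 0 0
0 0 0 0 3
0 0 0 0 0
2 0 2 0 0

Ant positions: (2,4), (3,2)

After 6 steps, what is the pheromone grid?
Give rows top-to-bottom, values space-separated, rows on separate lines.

After step 1: ants at (1,4),(2,2)
  0 0 0 0 0
  0 0 0 0 4
  0 0 1 0 0
  1 0 1 0 0
After step 2: ants at (0,4),(3,2)
  0 0 0 0 1
  0 0 0 0 3
  0 0 0 0 0
  0 0 2 0 0
After step 3: ants at (1,4),(2,2)
  0 0 0 0 0
  0 0 0 0 4
  0 0 1 0 0
  0 0 1 0 0
After step 4: ants at (0,4),(3,2)
  0 0 0 0 1
  0 0 0 0 3
  0 0 0 0 0
  0 0 2 0 0
After step 5: ants at (1,4),(2,2)
  0 0 0 0 0
  0 0 0 0 4
  0 0 1 0 0
  0 0 1 0 0
After step 6: ants at (0,4),(3,2)
  0 0 0 0 1
  0 0 0 0 3
  0 0 0 0 0
  0 0 2 0 0

0 0 0 0 1
0 0 0 0 3
0 0 0 0 0
0 0 2 0 0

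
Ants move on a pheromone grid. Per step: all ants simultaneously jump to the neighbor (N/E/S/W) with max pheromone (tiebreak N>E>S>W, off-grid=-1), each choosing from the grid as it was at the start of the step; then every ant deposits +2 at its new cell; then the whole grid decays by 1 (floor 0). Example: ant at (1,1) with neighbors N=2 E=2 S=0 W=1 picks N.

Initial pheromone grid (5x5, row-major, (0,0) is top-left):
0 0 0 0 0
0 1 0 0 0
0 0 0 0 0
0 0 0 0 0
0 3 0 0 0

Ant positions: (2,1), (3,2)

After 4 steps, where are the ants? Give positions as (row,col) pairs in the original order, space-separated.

Step 1: ant0:(2,1)->N->(1,1) | ant1:(3,2)->N->(2,2)
  grid max=2 at (1,1)
Step 2: ant0:(1,1)->N->(0,1) | ant1:(2,2)->N->(1,2)
  grid max=1 at (0,1)
Step 3: ant0:(0,1)->S->(1,1) | ant1:(1,2)->W->(1,1)
  grid max=4 at (1,1)
Step 4: ant0:(1,1)->N->(0,1) | ant1:(1,1)->N->(0,1)
  grid max=3 at (0,1)

(0,1) (0,1)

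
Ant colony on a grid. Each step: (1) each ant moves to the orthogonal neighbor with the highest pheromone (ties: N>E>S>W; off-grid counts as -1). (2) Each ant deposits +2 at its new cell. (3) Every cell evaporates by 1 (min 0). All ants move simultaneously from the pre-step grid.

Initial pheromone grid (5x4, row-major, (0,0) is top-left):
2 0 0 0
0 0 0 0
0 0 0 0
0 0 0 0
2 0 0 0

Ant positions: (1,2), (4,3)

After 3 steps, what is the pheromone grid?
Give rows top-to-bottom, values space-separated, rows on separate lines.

After step 1: ants at (0,2),(3,3)
  1 0 1 0
  0 0 0 0
  0 0 0 0
  0 0 0 1
  1 0 0 0
After step 2: ants at (0,3),(2,3)
  0 0 0 1
  0 0 0 0
  0 0 0 1
  0 0 0 0
  0 0 0 0
After step 3: ants at (1,3),(1,3)
  0 0 0 0
  0 0 0 3
  0 0 0 0
  0 0 0 0
  0 0 0 0

0 0 0 0
0 0 0 3
0 0 0 0
0 0 0 0
0 0 0 0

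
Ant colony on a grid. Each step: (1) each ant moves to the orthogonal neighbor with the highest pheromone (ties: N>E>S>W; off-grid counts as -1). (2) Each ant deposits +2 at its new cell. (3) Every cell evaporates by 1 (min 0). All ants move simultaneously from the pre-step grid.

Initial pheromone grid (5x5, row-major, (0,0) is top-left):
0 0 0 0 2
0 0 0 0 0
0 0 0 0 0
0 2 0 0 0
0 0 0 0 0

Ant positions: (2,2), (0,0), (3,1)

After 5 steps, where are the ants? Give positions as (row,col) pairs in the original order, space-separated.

Step 1: ant0:(2,2)->N->(1,2) | ant1:(0,0)->E->(0,1) | ant2:(3,1)->N->(2,1)
  grid max=1 at (0,1)
Step 2: ant0:(1,2)->N->(0,2) | ant1:(0,1)->E->(0,2) | ant2:(2,1)->S->(3,1)
  grid max=3 at (0,2)
Step 3: ant0:(0,2)->E->(0,3) | ant1:(0,2)->E->(0,3) | ant2:(3,1)->N->(2,1)
  grid max=3 at (0,3)
Step 4: ant0:(0,3)->W->(0,2) | ant1:(0,3)->W->(0,2) | ant2:(2,1)->S->(3,1)
  grid max=5 at (0,2)
Step 5: ant0:(0,2)->E->(0,3) | ant1:(0,2)->E->(0,3) | ant2:(3,1)->N->(2,1)
  grid max=5 at (0,3)

(0,3) (0,3) (2,1)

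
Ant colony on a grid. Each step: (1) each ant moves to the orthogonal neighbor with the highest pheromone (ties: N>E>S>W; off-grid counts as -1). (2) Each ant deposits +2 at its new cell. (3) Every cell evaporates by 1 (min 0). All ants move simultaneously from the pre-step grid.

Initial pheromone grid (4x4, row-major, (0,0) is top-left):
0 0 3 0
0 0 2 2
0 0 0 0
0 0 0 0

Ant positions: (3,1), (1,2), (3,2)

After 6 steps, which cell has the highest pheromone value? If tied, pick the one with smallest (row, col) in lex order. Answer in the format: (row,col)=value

Answer: (1,2)=12

Derivation:
Step 1: ant0:(3,1)->N->(2,1) | ant1:(1,2)->N->(0,2) | ant2:(3,2)->N->(2,2)
  grid max=4 at (0,2)
Step 2: ant0:(2,1)->E->(2,2) | ant1:(0,2)->S->(1,2) | ant2:(2,2)->N->(1,2)
  grid max=4 at (1,2)
Step 3: ant0:(2,2)->N->(1,2) | ant1:(1,2)->N->(0,2) | ant2:(1,2)->N->(0,2)
  grid max=6 at (0,2)
Step 4: ant0:(1,2)->N->(0,2) | ant1:(0,2)->S->(1,2) | ant2:(0,2)->S->(1,2)
  grid max=8 at (1,2)
Step 5: ant0:(0,2)->S->(1,2) | ant1:(1,2)->N->(0,2) | ant2:(1,2)->N->(0,2)
  grid max=10 at (0,2)
Step 6: ant0:(1,2)->N->(0,2) | ant1:(0,2)->S->(1,2) | ant2:(0,2)->S->(1,2)
  grid max=12 at (1,2)
Final grid:
  0 0 11 0
  0 0 12 0
  0 0 0 0
  0 0 0 0
Max pheromone 12 at (1,2)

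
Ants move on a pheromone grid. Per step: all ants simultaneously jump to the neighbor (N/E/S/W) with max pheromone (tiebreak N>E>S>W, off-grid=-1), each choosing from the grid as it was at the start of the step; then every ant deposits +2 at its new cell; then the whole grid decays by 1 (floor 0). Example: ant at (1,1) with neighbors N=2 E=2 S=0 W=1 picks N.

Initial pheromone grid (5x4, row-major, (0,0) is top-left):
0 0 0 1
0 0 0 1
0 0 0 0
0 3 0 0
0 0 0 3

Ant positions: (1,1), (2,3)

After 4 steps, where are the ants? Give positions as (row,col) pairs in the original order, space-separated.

Step 1: ant0:(1,1)->N->(0,1) | ant1:(2,3)->N->(1,3)
  grid max=2 at (1,3)
Step 2: ant0:(0,1)->E->(0,2) | ant1:(1,3)->N->(0,3)
  grid max=1 at (0,2)
Step 3: ant0:(0,2)->E->(0,3) | ant1:(0,3)->S->(1,3)
  grid max=2 at (0,3)
Step 4: ant0:(0,3)->S->(1,3) | ant1:(1,3)->N->(0,3)
  grid max=3 at (0,3)

(1,3) (0,3)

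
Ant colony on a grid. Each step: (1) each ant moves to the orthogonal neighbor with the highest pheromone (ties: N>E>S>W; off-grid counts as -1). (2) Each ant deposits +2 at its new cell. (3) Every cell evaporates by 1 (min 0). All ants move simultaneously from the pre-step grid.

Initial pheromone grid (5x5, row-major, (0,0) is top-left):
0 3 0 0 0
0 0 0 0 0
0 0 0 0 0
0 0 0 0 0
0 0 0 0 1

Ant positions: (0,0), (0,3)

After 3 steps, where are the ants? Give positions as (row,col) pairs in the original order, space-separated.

Step 1: ant0:(0,0)->E->(0,1) | ant1:(0,3)->E->(0,4)
  grid max=4 at (0,1)
Step 2: ant0:(0,1)->E->(0,2) | ant1:(0,4)->S->(1,4)
  grid max=3 at (0,1)
Step 3: ant0:(0,2)->W->(0,1) | ant1:(1,4)->N->(0,4)
  grid max=4 at (0,1)

(0,1) (0,4)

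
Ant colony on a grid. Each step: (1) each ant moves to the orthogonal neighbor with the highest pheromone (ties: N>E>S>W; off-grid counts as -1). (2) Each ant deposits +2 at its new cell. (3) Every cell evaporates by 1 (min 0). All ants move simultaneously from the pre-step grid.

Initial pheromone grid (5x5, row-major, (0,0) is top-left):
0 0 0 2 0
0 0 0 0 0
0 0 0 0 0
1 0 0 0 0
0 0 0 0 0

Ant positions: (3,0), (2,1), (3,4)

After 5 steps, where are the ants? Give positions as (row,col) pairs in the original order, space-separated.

Step 1: ant0:(3,0)->N->(2,0) | ant1:(2,1)->N->(1,1) | ant2:(3,4)->N->(2,4)
  grid max=1 at (0,3)
Step 2: ant0:(2,0)->N->(1,0) | ant1:(1,1)->N->(0,1) | ant2:(2,4)->N->(1,4)
  grid max=1 at (0,1)
Step 3: ant0:(1,0)->N->(0,0) | ant1:(0,1)->E->(0,2) | ant2:(1,4)->N->(0,4)
  grid max=1 at (0,0)
Step 4: ant0:(0,0)->E->(0,1) | ant1:(0,2)->E->(0,3) | ant2:(0,4)->S->(1,4)
  grid max=1 at (0,1)
Step 5: ant0:(0,1)->E->(0,2) | ant1:(0,3)->E->(0,4) | ant2:(1,4)->N->(0,4)
  grid max=3 at (0,4)

(0,2) (0,4) (0,4)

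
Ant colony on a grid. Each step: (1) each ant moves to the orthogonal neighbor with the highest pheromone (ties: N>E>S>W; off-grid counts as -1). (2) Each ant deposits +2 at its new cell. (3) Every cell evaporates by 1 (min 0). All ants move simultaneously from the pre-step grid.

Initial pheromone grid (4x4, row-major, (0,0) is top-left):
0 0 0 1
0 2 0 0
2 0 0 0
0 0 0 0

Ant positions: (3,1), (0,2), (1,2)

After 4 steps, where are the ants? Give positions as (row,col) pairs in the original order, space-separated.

Step 1: ant0:(3,1)->N->(2,1) | ant1:(0,2)->E->(0,3) | ant2:(1,2)->W->(1,1)
  grid max=3 at (1,1)
Step 2: ant0:(2,1)->N->(1,1) | ant1:(0,3)->S->(1,3) | ant2:(1,1)->S->(2,1)
  grid max=4 at (1,1)
Step 3: ant0:(1,1)->S->(2,1) | ant1:(1,3)->N->(0,3) | ant2:(2,1)->N->(1,1)
  grid max=5 at (1,1)
Step 4: ant0:(2,1)->N->(1,1) | ant1:(0,3)->S->(1,3) | ant2:(1,1)->S->(2,1)
  grid max=6 at (1,1)

(1,1) (1,3) (2,1)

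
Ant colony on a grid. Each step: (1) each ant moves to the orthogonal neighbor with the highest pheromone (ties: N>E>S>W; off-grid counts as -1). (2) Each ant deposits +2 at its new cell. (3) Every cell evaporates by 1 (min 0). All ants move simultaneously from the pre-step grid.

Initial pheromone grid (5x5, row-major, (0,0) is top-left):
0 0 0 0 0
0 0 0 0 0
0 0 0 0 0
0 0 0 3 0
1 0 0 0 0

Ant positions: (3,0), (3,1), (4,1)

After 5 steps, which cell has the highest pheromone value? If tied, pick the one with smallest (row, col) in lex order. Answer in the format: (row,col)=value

Step 1: ant0:(3,0)->S->(4,0) | ant1:(3,1)->N->(2,1) | ant2:(4,1)->W->(4,0)
  grid max=4 at (4,0)
Step 2: ant0:(4,0)->N->(3,0) | ant1:(2,1)->N->(1,1) | ant2:(4,0)->N->(3,0)
  grid max=3 at (3,0)
Step 3: ant0:(3,0)->S->(4,0) | ant1:(1,1)->N->(0,1) | ant2:(3,0)->S->(4,0)
  grid max=6 at (4,0)
Step 4: ant0:(4,0)->N->(3,0) | ant1:(0,1)->E->(0,2) | ant2:(4,0)->N->(3,0)
  grid max=5 at (3,0)
Step 5: ant0:(3,0)->S->(4,0) | ant1:(0,2)->E->(0,3) | ant2:(3,0)->S->(4,0)
  grid max=8 at (4,0)
Final grid:
  0 0 0 1 0
  0 0 0 0 0
  0 0 0 0 0
  4 0 0 0 0
  8 0 0 0 0
Max pheromone 8 at (4,0)

Answer: (4,0)=8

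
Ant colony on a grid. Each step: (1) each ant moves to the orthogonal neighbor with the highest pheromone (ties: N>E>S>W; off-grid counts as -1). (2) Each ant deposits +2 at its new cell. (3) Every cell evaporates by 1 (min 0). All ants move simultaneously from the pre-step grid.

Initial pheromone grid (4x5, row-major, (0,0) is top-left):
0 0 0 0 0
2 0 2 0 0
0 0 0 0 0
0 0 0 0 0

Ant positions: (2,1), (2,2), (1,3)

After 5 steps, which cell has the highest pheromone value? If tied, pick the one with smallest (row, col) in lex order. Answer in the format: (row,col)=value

Step 1: ant0:(2,1)->N->(1,1) | ant1:(2,2)->N->(1,2) | ant2:(1,3)->W->(1,2)
  grid max=5 at (1,2)
Step 2: ant0:(1,1)->E->(1,2) | ant1:(1,2)->W->(1,1) | ant2:(1,2)->W->(1,1)
  grid max=6 at (1,2)
Step 3: ant0:(1,2)->W->(1,1) | ant1:(1,1)->E->(1,2) | ant2:(1,1)->E->(1,2)
  grid max=9 at (1,2)
Step 4: ant0:(1,1)->E->(1,2) | ant1:(1,2)->W->(1,1) | ant2:(1,2)->W->(1,1)
  grid max=10 at (1,2)
Step 5: ant0:(1,2)->W->(1,1) | ant1:(1,1)->E->(1,2) | ant2:(1,1)->E->(1,2)
  grid max=13 at (1,2)
Final grid:
  0 0 0 0 0
  0 9 13 0 0
  0 0 0 0 0
  0 0 0 0 0
Max pheromone 13 at (1,2)

Answer: (1,2)=13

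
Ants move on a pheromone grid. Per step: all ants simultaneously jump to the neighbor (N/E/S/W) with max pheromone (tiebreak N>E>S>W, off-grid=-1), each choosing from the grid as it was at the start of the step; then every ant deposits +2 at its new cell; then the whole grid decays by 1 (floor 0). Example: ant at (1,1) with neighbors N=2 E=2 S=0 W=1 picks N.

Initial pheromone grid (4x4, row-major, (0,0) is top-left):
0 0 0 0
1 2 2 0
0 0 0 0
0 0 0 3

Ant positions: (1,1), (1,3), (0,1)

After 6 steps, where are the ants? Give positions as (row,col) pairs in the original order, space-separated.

Step 1: ant0:(1,1)->E->(1,2) | ant1:(1,3)->W->(1,2) | ant2:(0,1)->S->(1,1)
  grid max=5 at (1,2)
Step 2: ant0:(1,2)->W->(1,1) | ant1:(1,2)->W->(1,1) | ant2:(1,1)->E->(1,2)
  grid max=6 at (1,1)
Step 3: ant0:(1,1)->E->(1,2) | ant1:(1,1)->E->(1,2) | ant2:(1,2)->W->(1,1)
  grid max=9 at (1,2)
Step 4: ant0:(1,2)->W->(1,1) | ant1:(1,2)->W->(1,1) | ant2:(1,1)->E->(1,2)
  grid max=10 at (1,1)
Step 5: ant0:(1,1)->E->(1,2) | ant1:(1,1)->E->(1,2) | ant2:(1,2)->W->(1,1)
  grid max=13 at (1,2)
Step 6: ant0:(1,2)->W->(1,1) | ant1:(1,2)->W->(1,1) | ant2:(1,1)->E->(1,2)
  grid max=14 at (1,1)

(1,1) (1,1) (1,2)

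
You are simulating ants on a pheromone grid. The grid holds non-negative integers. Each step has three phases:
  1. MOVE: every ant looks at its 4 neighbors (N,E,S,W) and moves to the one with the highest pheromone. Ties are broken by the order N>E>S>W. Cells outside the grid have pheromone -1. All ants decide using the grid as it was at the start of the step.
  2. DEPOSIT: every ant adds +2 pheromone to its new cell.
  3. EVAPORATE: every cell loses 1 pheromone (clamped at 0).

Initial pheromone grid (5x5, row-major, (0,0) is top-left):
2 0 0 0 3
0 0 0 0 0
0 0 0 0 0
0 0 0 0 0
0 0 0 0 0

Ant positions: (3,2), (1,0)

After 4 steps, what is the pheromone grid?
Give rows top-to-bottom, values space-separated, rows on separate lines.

After step 1: ants at (2,2),(0,0)
  3 0 0 0 2
  0 0 0 0 0
  0 0 1 0 0
  0 0 0 0 0
  0 0 0 0 0
After step 2: ants at (1,2),(0,1)
  2 1 0 0 1
  0 0 1 0 0
  0 0 0 0 0
  0 0 0 0 0
  0 0 0 0 0
After step 3: ants at (0,2),(0,0)
  3 0 1 0 0
  0 0 0 0 0
  0 0 0 0 0
  0 0 0 0 0
  0 0 0 0 0
After step 4: ants at (0,3),(0,1)
  2 1 0 1 0
  0 0 0 0 0
  0 0 0 0 0
  0 0 0 0 0
  0 0 0 0 0

2 1 0 1 0
0 0 0 0 0
0 0 0 0 0
0 0 0 0 0
0 0 0 0 0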